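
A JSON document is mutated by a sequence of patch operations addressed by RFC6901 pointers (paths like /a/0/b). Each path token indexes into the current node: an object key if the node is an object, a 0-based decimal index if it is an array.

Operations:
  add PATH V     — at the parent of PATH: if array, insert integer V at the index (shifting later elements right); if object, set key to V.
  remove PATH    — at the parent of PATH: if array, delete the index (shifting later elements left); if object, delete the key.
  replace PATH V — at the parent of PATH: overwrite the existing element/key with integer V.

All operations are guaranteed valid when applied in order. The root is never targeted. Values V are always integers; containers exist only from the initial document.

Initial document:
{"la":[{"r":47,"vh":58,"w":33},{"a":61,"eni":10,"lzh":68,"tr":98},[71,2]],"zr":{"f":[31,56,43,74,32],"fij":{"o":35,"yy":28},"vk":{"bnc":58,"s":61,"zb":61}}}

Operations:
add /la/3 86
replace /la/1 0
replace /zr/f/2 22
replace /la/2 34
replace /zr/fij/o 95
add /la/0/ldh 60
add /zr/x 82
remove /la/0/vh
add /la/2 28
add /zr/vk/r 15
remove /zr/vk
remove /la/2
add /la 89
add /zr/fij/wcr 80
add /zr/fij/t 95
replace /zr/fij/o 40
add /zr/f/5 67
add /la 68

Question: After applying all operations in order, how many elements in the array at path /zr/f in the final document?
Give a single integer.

Answer: 6

Derivation:
After op 1 (add /la/3 86): {"la":[{"r":47,"vh":58,"w":33},{"a":61,"eni":10,"lzh":68,"tr":98},[71,2],86],"zr":{"f":[31,56,43,74,32],"fij":{"o":35,"yy":28},"vk":{"bnc":58,"s":61,"zb":61}}}
After op 2 (replace /la/1 0): {"la":[{"r":47,"vh":58,"w":33},0,[71,2],86],"zr":{"f":[31,56,43,74,32],"fij":{"o":35,"yy":28},"vk":{"bnc":58,"s":61,"zb":61}}}
After op 3 (replace /zr/f/2 22): {"la":[{"r":47,"vh":58,"w":33},0,[71,2],86],"zr":{"f":[31,56,22,74,32],"fij":{"o":35,"yy":28},"vk":{"bnc":58,"s":61,"zb":61}}}
After op 4 (replace /la/2 34): {"la":[{"r":47,"vh":58,"w":33},0,34,86],"zr":{"f":[31,56,22,74,32],"fij":{"o":35,"yy":28},"vk":{"bnc":58,"s":61,"zb":61}}}
After op 5 (replace /zr/fij/o 95): {"la":[{"r":47,"vh":58,"w":33},0,34,86],"zr":{"f":[31,56,22,74,32],"fij":{"o":95,"yy":28},"vk":{"bnc":58,"s":61,"zb":61}}}
After op 6 (add /la/0/ldh 60): {"la":[{"ldh":60,"r":47,"vh":58,"w":33},0,34,86],"zr":{"f":[31,56,22,74,32],"fij":{"o":95,"yy":28},"vk":{"bnc":58,"s":61,"zb":61}}}
After op 7 (add /zr/x 82): {"la":[{"ldh":60,"r":47,"vh":58,"w":33},0,34,86],"zr":{"f":[31,56,22,74,32],"fij":{"o":95,"yy":28},"vk":{"bnc":58,"s":61,"zb":61},"x":82}}
After op 8 (remove /la/0/vh): {"la":[{"ldh":60,"r":47,"w":33},0,34,86],"zr":{"f":[31,56,22,74,32],"fij":{"o":95,"yy":28},"vk":{"bnc":58,"s":61,"zb":61},"x":82}}
After op 9 (add /la/2 28): {"la":[{"ldh":60,"r":47,"w":33},0,28,34,86],"zr":{"f":[31,56,22,74,32],"fij":{"o":95,"yy":28},"vk":{"bnc":58,"s":61,"zb":61},"x":82}}
After op 10 (add /zr/vk/r 15): {"la":[{"ldh":60,"r":47,"w":33},0,28,34,86],"zr":{"f":[31,56,22,74,32],"fij":{"o":95,"yy":28},"vk":{"bnc":58,"r":15,"s":61,"zb":61},"x":82}}
After op 11 (remove /zr/vk): {"la":[{"ldh":60,"r":47,"w":33},0,28,34,86],"zr":{"f":[31,56,22,74,32],"fij":{"o":95,"yy":28},"x":82}}
After op 12 (remove /la/2): {"la":[{"ldh":60,"r":47,"w":33},0,34,86],"zr":{"f":[31,56,22,74,32],"fij":{"o":95,"yy":28},"x":82}}
After op 13 (add /la 89): {"la":89,"zr":{"f":[31,56,22,74,32],"fij":{"o":95,"yy":28},"x":82}}
After op 14 (add /zr/fij/wcr 80): {"la":89,"zr":{"f":[31,56,22,74,32],"fij":{"o":95,"wcr":80,"yy":28},"x":82}}
After op 15 (add /zr/fij/t 95): {"la":89,"zr":{"f":[31,56,22,74,32],"fij":{"o":95,"t":95,"wcr":80,"yy":28},"x":82}}
After op 16 (replace /zr/fij/o 40): {"la":89,"zr":{"f":[31,56,22,74,32],"fij":{"o":40,"t":95,"wcr":80,"yy":28},"x":82}}
After op 17 (add /zr/f/5 67): {"la":89,"zr":{"f":[31,56,22,74,32,67],"fij":{"o":40,"t":95,"wcr":80,"yy":28},"x":82}}
After op 18 (add /la 68): {"la":68,"zr":{"f":[31,56,22,74,32,67],"fij":{"o":40,"t":95,"wcr":80,"yy":28},"x":82}}
Size at path /zr/f: 6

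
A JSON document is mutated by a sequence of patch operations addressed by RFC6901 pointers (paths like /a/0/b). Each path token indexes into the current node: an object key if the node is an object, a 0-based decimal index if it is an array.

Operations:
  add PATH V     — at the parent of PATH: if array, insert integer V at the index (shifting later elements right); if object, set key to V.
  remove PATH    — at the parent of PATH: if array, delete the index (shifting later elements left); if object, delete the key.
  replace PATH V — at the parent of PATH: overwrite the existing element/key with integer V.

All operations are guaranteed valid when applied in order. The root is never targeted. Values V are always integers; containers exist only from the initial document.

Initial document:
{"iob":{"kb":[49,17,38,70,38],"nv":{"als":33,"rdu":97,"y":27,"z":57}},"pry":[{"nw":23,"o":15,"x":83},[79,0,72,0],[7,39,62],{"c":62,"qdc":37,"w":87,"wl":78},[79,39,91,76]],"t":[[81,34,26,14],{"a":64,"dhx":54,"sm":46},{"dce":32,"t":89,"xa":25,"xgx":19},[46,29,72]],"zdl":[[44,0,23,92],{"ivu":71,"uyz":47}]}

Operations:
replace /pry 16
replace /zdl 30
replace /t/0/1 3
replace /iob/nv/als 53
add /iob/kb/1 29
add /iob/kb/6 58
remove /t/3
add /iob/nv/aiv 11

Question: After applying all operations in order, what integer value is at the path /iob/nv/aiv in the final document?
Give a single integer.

Answer: 11

Derivation:
After op 1 (replace /pry 16): {"iob":{"kb":[49,17,38,70,38],"nv":{"als":33,"rdu":97,"y":27,"z":57}},"pry":16,"t":[[81,34,26,14],{"a":64,"dhx":54,"sm":46},{"dce":32,"t":89,"xa":25,"xgx":19},[46,29,72]],"zdl":[[44,0,23,92],{"ivu":71,"uyz":47}]}
After op 2 (replace /zdl 30): {"iob":{"kb":[49,17,38,70,38],"nv":{"als":33,"rdu":97,"y":27,"z":57}},"pry":16,"t":[[81,34,26,14],{"a":64,"dhx":54,"sm":46},{"dce":32,"t":89,"xa":25,"xgx":19},[46,29,72]],"zdl":30}
After op 3 (replace /t/0/1 3): {"iob":{"kb":[49,17,38,70,38],"nv":{"als":33,"rdu":97,"y":27,"z":57}},"pry":16,"t":[[81,3,26,14],{"a":64,"dhx":54,"sm":46},{"dce":32,"t":89,"xa":25,"xgx":19},[46,29,72]],"zdl":30}
After op 4 (replace /iob/nv/als 53): {"iob":{"kb":[49,17,38,70,38],"nv":{"als":53,"rdu":97,"y":27,"z":57}},"pry":16,"t":[[81,3,26,14],{"a":64,"dhx":54,"sm":46},{"dce":32,"t":89,"xa":25,"xgx":19},[46,29,72]],"zdl":30}
After op 5 (add /iob/kb/1 29): {"iob":{"kb":[49,29,17,38,70,38],"nv":{"als":53,"rdu":97,"y":27,"z":57}},"pry":16,"t":[[81,3,26,14],{"a":64,"dhx":54,"sm":46},{"dce":32,"t":89,"xa":25,"xgx":19},[46,29,72]],"zdl":30}
After op 6 (add /iob/kb/6 58): {"iob":{"kb":[49,29,17,38,70,38,58],"nv":{"als":53,"rdu":97,"y":27,"z":57}},"pry":16,"t":[[81,3,26,14],{"a":64,"dhx":54,"sm":46},{"dce":32,"t":89,"xa":25,"xgx":19},[46,29,72]],"zdl":30}
After op 7 (remove /t/3): {"iob":{"kb":[49,29,17,38,70,38,58],"nv":{"als":53,"rdu":97,"y":27,"z":57}},"pry":16,"t":[[81,3,26,14],{"a":64,"dhx":54,"sm":46},{"dce":32,"t":89,"xa":25,"xgx":19}],"zdl":30}
After op 8 (add /iob/nv/aiv 11): {"iob":{"kb":[49,29,17,38,70,38,58],"nv":{"aiv":11,"als":53,"rdu":97,"y":27,"z":57}},"pry":16,"t":[[81,3,26,14],{"a":64,"dhx":54,"sm":46},{"dce":32,"t":89,"xa":25,"xgx":19}],"zdl":30}
Value at /iob/nv/aiv: 11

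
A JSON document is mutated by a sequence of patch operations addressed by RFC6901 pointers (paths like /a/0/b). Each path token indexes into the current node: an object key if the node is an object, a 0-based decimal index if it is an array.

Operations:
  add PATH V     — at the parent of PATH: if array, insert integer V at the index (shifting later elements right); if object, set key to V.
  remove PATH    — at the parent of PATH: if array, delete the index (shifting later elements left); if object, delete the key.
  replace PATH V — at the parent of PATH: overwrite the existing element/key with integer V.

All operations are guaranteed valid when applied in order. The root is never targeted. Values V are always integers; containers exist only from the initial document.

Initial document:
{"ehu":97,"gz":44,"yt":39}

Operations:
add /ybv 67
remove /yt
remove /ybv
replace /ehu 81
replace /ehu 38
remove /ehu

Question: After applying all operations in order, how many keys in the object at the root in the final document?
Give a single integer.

Answer: 1

Derivation:
After op 1 (add /ybv 67): {"ehu":97,"gz":44,"ybv":67,"yt":39}
After op 2 (remove /yt): {"ehu":97,"gz":44,"ybv":67}
After op 3 (remove /ybv): {"ehu":97,"gz":44}
After op 4 (replace /ehu 81): {"ehu":81,"gz":44}
After op 5 (replace /ehu 38): {"ehu":38,"gz":44}
After op 6 (remove /ehu): {"gz":44}
Size at the root: 1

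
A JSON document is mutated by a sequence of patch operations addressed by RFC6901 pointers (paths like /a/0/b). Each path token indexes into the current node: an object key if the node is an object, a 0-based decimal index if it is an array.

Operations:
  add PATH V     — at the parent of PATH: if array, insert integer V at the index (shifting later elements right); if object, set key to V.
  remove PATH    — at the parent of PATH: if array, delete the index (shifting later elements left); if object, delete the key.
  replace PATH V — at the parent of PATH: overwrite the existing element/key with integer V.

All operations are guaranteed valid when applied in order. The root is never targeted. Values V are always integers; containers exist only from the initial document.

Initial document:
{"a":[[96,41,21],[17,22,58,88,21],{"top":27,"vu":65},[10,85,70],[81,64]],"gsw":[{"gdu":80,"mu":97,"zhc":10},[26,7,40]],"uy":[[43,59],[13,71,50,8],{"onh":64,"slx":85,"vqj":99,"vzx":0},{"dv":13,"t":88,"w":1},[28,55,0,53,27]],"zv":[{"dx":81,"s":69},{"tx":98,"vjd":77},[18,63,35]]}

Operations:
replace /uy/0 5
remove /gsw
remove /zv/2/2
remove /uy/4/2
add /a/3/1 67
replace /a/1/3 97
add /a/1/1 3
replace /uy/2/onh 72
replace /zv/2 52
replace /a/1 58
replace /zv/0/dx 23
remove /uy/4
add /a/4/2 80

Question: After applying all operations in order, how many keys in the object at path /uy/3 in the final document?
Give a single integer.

After op 1 (replace /uy/0 5): {"a":[[96,41,21],[17,22,58,88,21],{"top":27,"vu":65},[10,85,70],[81,64]],"gsw":[{"gdu":80,"mu":97,"zhc":10},[26,7,40]],"uy":[5,[13,71,50,8],{"onh":64,"slx":85,"vqj":99,"vzx":0},{"dv":13,"t":88,"w":1},[28,55,0,53,27]],"zv":[{"dx":81,"s":69},{"tx":98,"vjd":77},[18,63,35]]}
After op 2 (remove /gsw): {"a":[[96,41,21],[17,22,58,88,21],{"top":27,"vu":65},[10,85,70],[81,64]],"uy":[5,[13,71,50,8],{"onh":64,"slx":85,"vqj":99,"vzx":0},{"dv":13,"t":88,"w":1},[28,55,0,53,27]],"zv":[{"dx":81,"s":69},{"tx":98,"vjd":77},[18,63,35]]}
After op 3 (remove /zv/2/2): {"a":[[96,41,21],[17,22,58,88,21],{"top":27,"vu":65},[10,85,70],[81,64]],"uy":[5,[13,71,50,8],{"onh":64,"slx":85,"vqj":99,"vzx":0},{"dv":13,"t":88,"w":1},[28,55,0,53,27]],"zv":[{"dx":81,"s":69},{"tx":98,"vjd":77},[18,63]]}
After op 4 (remove /uy/4/2): {"a":[[96,41,21],[17,22,58,88,21],{"top":27,"vu":65},[10,85,70],[81,64]],"uy":[5,[13,71,50,8],{"onh":64,"slx":85,"vqj":99,"vzx":0},{"dv":13,"t":88,"w":1},[28,55,53,27]],"zv":[{"dx":81,"s":69},{"tx":98,"vjd":77},[18,63]]}
After op 5 (add /a/3/1 67): {"a":[[96,41,21],[17,22,58,88,21],{"top":27,"vu":65},[10,67,85,70],[81,64]],"uy":[5,[13,71,50,8],{"onh":64,"slx":85,"vqj":99,"vzx":0},{"dv":13,"t":88,"w":1},[28,55,53,27]],"zv":[{"dx":81,"s":69},{"tx":98,"vjd":77},[18,63]]}
After op 6 (replace /a/1/3 97): {"a":[[96,41,21],[17,22,58,97,21],{"top":27,"vu":65},[10,67,85,70],[81,64]],"uy":[5,[13,71,50,8],{"onh":64,"slx":85,"vqj":99,"vzx":0},{"dv":13,"t":88,"w":1},[28,55,53,27]],"zv":[{"dx":81,"s":69},{"tx":98,"vjd":77},[18,63]]}
After op 7 (add /a/1/1 3): {"a":[[96,41,21],[17,3,22,58,97,21],{"top":27,"vu":65},[10,67,85,70],[81,64]],"uy":[5,[13,71,50,8],{"onh":64,"slx":85,"vqj":99,"vzx":0},{"dv":13,"t":88,"w":1},[28,55,53,27]],"zv":[{"dx":81,"s":69},{"tx":98,"vjd":77},[18,63]]}
After op 8 (replace /uy/2/onh 72): {"a":[[96,41,21],[17,3,22,58,97,21],{"top":27,"vu":65},[10,67,85,70],[81,64]],"uy":[5,[13,71,50,8],{"onh":72,"slx":85,"vqj":99,"vzx":0},{"dv":13,"t":88,"w":1},[28,55,53,27]],"zv":[{"dx":81,"s":69},{"tx":98,"vjd":77},[18,63]]}
After op 9 (replace /zv/2 52): {"a":[[96,41,21],[17,3,22,58,97,21],{"top":27,"vu":65},[10,67,85,70],[81,64]],"uy":[5,[13,71,50,8],{"onh":72,"slx":85,"vqj":99,"vzx":0},{"dv":13,"t":88,"w":1},[28,55,53,27]],"zv":[{"dx":81,"s":69},{"tx":98,"vjd":77},52]}
After op 10 (replace /a/1 58): {"a":[[96,41,21],58,{"top":27,"vu":65},[10,67,85,70],[81,64]],"uy":[5,[13,71,50,8],{"onh":72,"slx":85,"vqj":99,"vzx":0},{"dv":13,"t":88,"w":1},[28,55,53,27]],"zv":[{"dx":81,"s":69},{"tx":98,"vjd":77},52]}
After op 11 (replace /zv/0/dx 23): {"a":[[96,41,21],58,{"top":27,"vu":65},[10,67,85,70],[81,64]],"uy":[5,[13,71,50,8],{"onh":72,"slx":85,"vqj":99,"vzx":0},{"dv":13,"t":88,"w":1},[28,55,53,27]],"zv":[{"dx":23,"s":69},{"tx":98,"vjd":77},52]}
After op 12 (remove /uy/4): {"a":[[96,41,21],58,{"top":27,"vu":65},[10,67,85,70],[81,64]],"uy":[5,[13,71,50,8],{"onh":72,"slx":85,"vqj":99,"vzx":0},{"dv":13,"t":88,"w":1}],"zv":[{"dx":23,"s":69},{"tx":98,"vjd":77},52]}
After op 13 (add /a/4/2 80): {"a":[[96,41,21],58,{"top":27,"vu":65},[10,67,85,70],[81,64,80]],"uy":[5,[13,71,50,8],{"onh":72,"slx":85,"vqj":99,"vzx":0},{"dv":13,"t":88,"w":1}],"zv":[{"dx":23,"s":69},{"tx":98,"vjd":77},52]}
Size at path /uy/3: 3

Answer: 3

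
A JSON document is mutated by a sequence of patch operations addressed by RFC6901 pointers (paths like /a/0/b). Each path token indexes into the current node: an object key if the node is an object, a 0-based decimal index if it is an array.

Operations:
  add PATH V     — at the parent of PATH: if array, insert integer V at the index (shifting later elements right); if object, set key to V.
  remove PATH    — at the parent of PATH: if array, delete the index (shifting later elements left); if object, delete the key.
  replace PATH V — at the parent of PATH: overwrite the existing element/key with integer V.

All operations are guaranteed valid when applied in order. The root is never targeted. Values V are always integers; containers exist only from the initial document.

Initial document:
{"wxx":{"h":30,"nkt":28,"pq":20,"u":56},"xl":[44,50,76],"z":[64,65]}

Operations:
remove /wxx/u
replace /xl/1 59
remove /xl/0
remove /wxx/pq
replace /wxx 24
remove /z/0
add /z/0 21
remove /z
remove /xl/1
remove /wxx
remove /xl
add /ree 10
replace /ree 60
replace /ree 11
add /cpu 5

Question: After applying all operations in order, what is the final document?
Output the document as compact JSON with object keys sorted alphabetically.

After op 1 (remove /wxx/u): {"wxx":{"h":30,"nkt":28,"pq":20},"xl":[44,50,76],"z":[64,65]}
After op 2 (replace /xl/1 59): {"wxx":{"h":30,"nkt":28,"pq":20},"xl":[44,59,76],"z":[64,65]}
After op 3 (remove /xl/0): {"wxx":{"h":30,"nkt":28,"pq":20},"xl":[59,76],"z":[64,65]}
After op 4 (remove /wxx/pq): {"wxx":{"h":30,"nkt":28},"xl":[59,76],"z":[64,65]}
After op 5 (replace /wxx 24): {"wxx":24,"xl":[59,76],"z":[64,65]}
After op 6 (remove /z/0): {"wxx":24,"xl":[59,76],"z":[65]}
After op 7 (add /z/0 21): {"wxx":24,"xl":[59,76],"z":[21,65]}
After op 8 (remove /z): {"wxx":24,"xl":[59,76]}
After op 9 (remove /xl/1): {"wxx":24,"xl":[59]}
After op 10 (remove /wxx): {"xl":[59]}
After op 11 (remove /xl): {}
After op 12 (add /ree 10): {"ree":10}
After op 13 (replace /ree 60): {"ree":60}
After op 14 (replace /ree 11): {"ree":11}
After op 15 (add /cpu 5): {"cpu":5,"ree":11}

Answer: {"cpu":5,"ree":11}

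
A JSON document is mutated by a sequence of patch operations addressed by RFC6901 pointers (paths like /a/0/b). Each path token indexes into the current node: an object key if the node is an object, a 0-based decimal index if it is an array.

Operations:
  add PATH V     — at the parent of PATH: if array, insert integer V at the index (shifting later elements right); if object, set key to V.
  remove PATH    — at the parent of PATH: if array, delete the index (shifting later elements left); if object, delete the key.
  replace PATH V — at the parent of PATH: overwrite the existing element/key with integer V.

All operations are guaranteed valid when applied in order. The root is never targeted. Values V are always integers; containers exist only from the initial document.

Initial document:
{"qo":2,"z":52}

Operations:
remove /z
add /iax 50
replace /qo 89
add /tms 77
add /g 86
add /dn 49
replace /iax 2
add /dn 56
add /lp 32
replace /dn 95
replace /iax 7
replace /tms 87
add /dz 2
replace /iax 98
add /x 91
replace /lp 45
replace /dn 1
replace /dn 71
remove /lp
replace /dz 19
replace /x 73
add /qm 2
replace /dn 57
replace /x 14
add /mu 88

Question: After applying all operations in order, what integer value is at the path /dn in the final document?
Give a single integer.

After op 1 (remove /z): {"qo":2}
After op 2 (add /iax 50): {"iax":50,"qo":2}
After op 3 (replace /qo 89): {"iax":50,"qo":89}
After op 4 (add /tms 77): {"iax":50,"qo":89,"tms":77}
After op 5 (add /g 86): {"g":86,"iax":50,"qo":89,"tms":77}
After op 6 (add /dn 49): {"dn":49,"g":86,"iax":50,"qo":89,"tms":77}
After op 7 (replace /iax 2): {"dn":49,"g":86,"iax":2,"qo":89,"tms":77}
After op 8 (add /dn 56): {"dn":56,"g":86,"iax":2,"qo":89,"tms":77}
After op 9 (add /lp 32): {"dn":56,"g":86,"iax":2,"lp":32,"qo":89,"tms":77}
After op 10 (replace /dn 95): {"dn":95,"g":86,"iax":2,"lp":32,"qo":89,"tms":77}
After op 11 (replace /iax 7): {"dn":95,"g":86,"iax":7,"lp":32,"qo":89,"tms":77}
After op 12 (replace /tms 87): {"dn":95,"g":86,"iax":7,"lp":32,"qo":89,"tms":87}
After op 13 (add /dz 2): {"dn":95,"dz":2,"g":86,"iax":7,"lp":32,"qo":89,"tms":87}
After op 14 (replace /iax 98): {"dn":95,"dz":2,"g":86,"iax":98,"lp":32,"qo":89,"tms":87}
After op 15 (add /x 91): {"dn":95,"dz":2,"g":86,"iax":98,"lp":32,"qo":89,"tms":87,"x":91}
After op 16 (replace /lp 45): {"dn":95,"dz":2,"g":86,"iax":98,"lp":45,"qo":89,"tms":87,"x":91}
After op 17 (replace /dn 1): {"dn":1,"dz":2,"g":86,"iax":98,"lp":45,"qo":89,"tms":87,"x":91}
After op 18 (replace /dn 71): {"dn":71,"dz":2,"g":86,"iax":98,"lp":45,"qo":89,"tms":87,"x":91}
After op 19 (remove /lp): {"dn":71,"dz":2,"g":86,"iax":98,"qo":89,"tms":87,"x":91}
After op 20 (replace /dz 19): {"dn":71,"dz":19,"g":86,"iax":98,"qo":89,"tms":87,"x":91}
After op 21 (replace /x 73): {"dn":71,"dz":19,"g":86,"iax":98,"qo":89,"tms":87,"x":73}
After op 22 (add /qm 2): {"dn":71,"dz":19,"g":86,"iax":98,"qm":2,"qo":89,"tms":87,"x":73}
After op 23 (replace /dn 57): {"dn":57,"dz":19,"g":86,"iax":98,"qm":2,"qo":89,"tms":87,"x":73}
After op 24 (replace /x 14): {"dn":57,"dz":19,"g":86,"iax":98,"qm":2,"qo":89,"tms":87,"x":14}
After op 25 (add /mu 88): {"dn":57,"dz":19,"g":86,"iax":98,"mu":88,"qm":2,"qo":89,"tms":87,"x":14}
Value at /dn: 57

Answer: 57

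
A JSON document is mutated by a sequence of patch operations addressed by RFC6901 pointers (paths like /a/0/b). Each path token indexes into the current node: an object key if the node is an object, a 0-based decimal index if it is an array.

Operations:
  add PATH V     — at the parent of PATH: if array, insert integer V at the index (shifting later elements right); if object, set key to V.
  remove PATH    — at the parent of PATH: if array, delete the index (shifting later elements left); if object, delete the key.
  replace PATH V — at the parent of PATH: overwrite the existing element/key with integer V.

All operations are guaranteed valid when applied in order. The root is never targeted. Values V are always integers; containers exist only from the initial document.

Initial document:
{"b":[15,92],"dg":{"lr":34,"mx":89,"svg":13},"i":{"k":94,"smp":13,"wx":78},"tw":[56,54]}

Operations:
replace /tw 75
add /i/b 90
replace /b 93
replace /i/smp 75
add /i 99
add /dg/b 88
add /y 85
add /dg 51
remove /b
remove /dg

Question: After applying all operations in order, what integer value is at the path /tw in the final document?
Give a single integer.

After op 1 (replace /tw 75): {"b":[15,92],"dg":{"lr":34,"mx":89,"svg":13},"i":{"k":94,"smp":13,"wx":78},"tw":75}
After op 2 (add /i/b 90): {"b":[15,92],"dg":{"lr":34,"mx":89,"svg":13},"i":{"b":90,"k":94,"smp":13,"wx":78},"tw":75}
After op 3 (replace /b 93): {"b":93,"dg":{"lr":34,"mx":89,"svg":13},"i":{"b":90,"k":94,"smp":13,"wx":78},"tw":75}
After op 4 (replace /i/smp 75): {"b":93,"dg":{"lr":34,"mx":89,"svg":13},"i":{"b":90,"k":94,"smp":75,"wx":78},"tw":75}
After op 5 (add /i 99): {"b":93,"dg":{"lr":34,"mx":89,"svg":13},"i":99,"tw":75}
After op 6 (add /dg/b 88): {"b":93,"dg":{"b":88,"lr":34,"mx":89,"svg":13},"i":99,"tw":75}
After op 7 (add /y 85): {"b":93,"dg":{"b":88,"lr":34,"mx":89,"svg":13},"i":99,"tw":75,"y":85}
After op 8 (add /dg 51): {"b":93,"dg":51,"i":99,"tw":75,"y":85}
After op 9 (remove /b): {"dg":51,"i":99,"tw":75,"y":85}
After op 10 (remove /dg): {"i":99,"tw":75,"y":85}
Value at /tw: 75

Answer: 75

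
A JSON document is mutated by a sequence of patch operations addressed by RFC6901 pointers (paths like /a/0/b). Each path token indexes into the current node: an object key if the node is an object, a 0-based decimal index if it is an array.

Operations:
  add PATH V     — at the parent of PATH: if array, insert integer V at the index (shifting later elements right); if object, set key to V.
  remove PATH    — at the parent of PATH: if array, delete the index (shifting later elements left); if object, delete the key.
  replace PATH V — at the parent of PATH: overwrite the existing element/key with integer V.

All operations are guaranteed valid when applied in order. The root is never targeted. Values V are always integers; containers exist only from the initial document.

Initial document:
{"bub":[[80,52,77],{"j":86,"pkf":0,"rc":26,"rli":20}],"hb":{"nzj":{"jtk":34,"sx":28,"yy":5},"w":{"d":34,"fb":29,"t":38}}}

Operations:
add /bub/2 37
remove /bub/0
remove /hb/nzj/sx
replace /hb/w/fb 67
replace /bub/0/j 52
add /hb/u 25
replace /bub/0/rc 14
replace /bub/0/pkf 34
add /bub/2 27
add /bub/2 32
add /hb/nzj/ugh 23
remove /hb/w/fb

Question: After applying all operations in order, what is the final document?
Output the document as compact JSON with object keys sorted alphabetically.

After op 1 (add /bub/2 37): {"bub":[[80,52,77],{"j":86,"pkf":0,"rc":26,"rli":20},37],"hb":{"nzj":{"jtk":34,"sx":28,"yy":5},"w":{"d":34,"fb":29,"t":38}}}
After op 2 (remove /bub/0): {"bub":[{"j":86,"pkf":0,"rc":26,"rli":20},37],"hb":{"nzj":{"jtk":34,"sx":28,"yy":5},"w":{"d":34,"fb":29,"t":38}}}
After op 3 (remove /hb/nzj/sx): {"bub":[{"j":86,"pkf":0,"rc":26,"rli":20},37],"hb":{"nzj":{"jtk":34,"yy":5},"w":{"d":34,"fb":29,"t":38}}}
After op 4 (replace /hb/w/fb 67): {"bub":[{"j":86,"pkf":0,"rc":26,"rli":20},37],"hb":{"nzj":{"jtk":34,"yy":5},"w":{"d":34,"fb":67,"t":38}}}
After op 5 (replace /bub/0/j 52): {"bub":[{"j":52,"pkf":0,"rc":26,"rli":20},37],"hb":{"nzj":{"jtk":34,"yy":5},"w":{"d":34,"fb":67,"t":38}}}
After op 6 (add /hb/u 25): {"bub":[{"j":52,"pkf":0,"rc":26,"rli":20},37],"hb":{"nzj":{"jtk":34,"yy":5},"u":25,"w":{"d":34,"fb":67,"t":38}}}
After op 7 (replace /bub/0/rc 14): {"bub":[{"j":52,"pkf":0,"rc":14,"rli":20},37],"hb":{"nzj":{"jtk":34,"yy":5},"u":25,"w":{"d":34,"fb":67,"t":38}}}
After op 8 (replace /bub/0/pkf 34): {"bub":[{"j":52,"pkf":34,"rc":14,"rli":20},37],"hb":{"nzj":{"jtk":34,"yy":5},"u":25,"w":{"d":34,"fb":67,"t":38}}}
After op 9 (add /bub/2 27): {"bub":[{"j":52,"pkf":34,"rc":14,"rli":20},37,27],"hb":{"nzj":{"jtk":34,"yy":5},"u":25,"w":{"d":34,"fb":67,"t":38}}}
After op 10 (add /bub/2 32): {"bub":[{"j":52,"pkf":34,"rc":14,"rli":20},37,32,27],"hb":{"nzj":{"jtk":34,"yy":5},"u":25,"w":{"d":34,"fb":67,"t":38}}}
After op 11 (add /hb/nzj/ugh 23): {"bub":[{"j":52,"pkf":34,"rc":14,"rli":20},37,32,27],"hb":{"nzj":{"jtk":34,"ugh":23,"yy":5},"u":25,"w":{"d":34,"fb":67,"t":38}}}
After op 12 (remove /hb/w/fb): {"bub":[{"j":52,"pkf":34,"rc":14,"rli":20},37,32,27],"hb":{"nzj":{"jtk":34,"ugh":23,"yy":5},"u":25,"w":{"d":34,"t":38}}}

Answer: {"bub":[{"j":52,"pkf":34,"rc":14,"rli":20},37,32,27],"hb":{"nzj":{"jtk":34,"ugh":23,"yy":5},"u":25,"w":{"d":34,"t":38}}}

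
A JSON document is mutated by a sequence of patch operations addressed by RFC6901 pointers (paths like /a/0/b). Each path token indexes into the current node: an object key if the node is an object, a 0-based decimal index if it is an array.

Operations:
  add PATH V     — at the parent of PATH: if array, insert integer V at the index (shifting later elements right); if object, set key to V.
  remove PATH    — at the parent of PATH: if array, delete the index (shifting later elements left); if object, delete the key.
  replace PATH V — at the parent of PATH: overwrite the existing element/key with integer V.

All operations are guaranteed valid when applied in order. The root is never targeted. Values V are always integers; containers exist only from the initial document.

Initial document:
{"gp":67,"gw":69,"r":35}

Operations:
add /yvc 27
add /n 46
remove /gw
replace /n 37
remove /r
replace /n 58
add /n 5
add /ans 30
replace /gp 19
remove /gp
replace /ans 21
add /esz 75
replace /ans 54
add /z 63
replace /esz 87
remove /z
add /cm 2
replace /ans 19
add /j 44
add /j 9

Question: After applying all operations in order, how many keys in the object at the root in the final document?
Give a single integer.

After op 1 (add /yvc 27): {"gp":67,"gw":69,"r":35,"yvc":27}
After op 2 (add /n 46): {"gp":67,"gw":69,"n":46,"r":35,"yvc":27}
After op 3 (remove /gw): {"gp":67,"n":46,"r":35,"yvc":27}
After op 4 (replace /n 37): {"gp":67,"n":37,"r":35,"yvc":27}
After op 5 (remove /r): {"gp":67,"n":37,"yvc":27}
After op 6 (replace /n 58): {"gp":67,"n":58,"yvc":27}
After op 7 (add /n 5): {"gp":67,"n":5,"yvc":27}
After op 8 (add /ans 30): {"ans":30,"gp":67,"n":5,"yvc":27}
After op 9 (replace /gp 19): {"ans":30,"gp":19,"n":5,"yvc":27}
After op 10 (remove /gp): {"ans":30,"n":5,"yvc":27}
After op 11 (replace /ans 21): {"ans":21,"n":5,"yvc":27}
After op 12 (add /esz 75): {"ans":21,"esz":75,"n":5,"yvc":27}
After op 13 (replace /ans 54): {"ans":54,"esz":75,"n":5,"yvc":27}
After op 14 (add /z 63): {"ans":54,"esz":75,"n":5,"yvc":27,"z":63}
After op 15 (replace /esz 87): {"ans":54,"esz":87,"n":5,"yvc":27,"z":63}
After op 16 (remove /z): {"ans":54,"esz":87,"n":5,"yvc":27}
After op 17 (add /cm 2): {"ans":54,"cm":2,"esz":87,"n":5,"yvc":27}
After op 18 (replace /ans 19): {"ans":19,"cm":2,"esz":87,"n":5,"yvc":27}
After op 19 (add /j 44): {"ans":19,"cm":2,"esz":87,"j":44,"n":5,"yvc":27}
After op 20 (add /j 9): {"ans":19,"cm":2,"esz":87,"j":9,"n":5,"yvc":27}
Size at the root: 6

Answer: 6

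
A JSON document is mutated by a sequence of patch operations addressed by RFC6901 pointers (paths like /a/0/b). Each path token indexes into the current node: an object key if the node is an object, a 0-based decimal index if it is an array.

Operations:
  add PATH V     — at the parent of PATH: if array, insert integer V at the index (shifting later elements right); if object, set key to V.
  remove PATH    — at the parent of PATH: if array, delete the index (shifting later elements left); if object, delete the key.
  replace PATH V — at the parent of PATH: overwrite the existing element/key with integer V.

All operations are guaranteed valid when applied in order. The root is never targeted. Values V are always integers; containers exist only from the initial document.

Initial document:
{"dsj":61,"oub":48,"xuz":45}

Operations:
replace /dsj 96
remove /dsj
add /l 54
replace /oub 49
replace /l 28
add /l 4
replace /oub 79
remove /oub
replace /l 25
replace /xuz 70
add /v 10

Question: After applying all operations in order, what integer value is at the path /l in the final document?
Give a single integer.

After op 1 (replace /dsj 96): {"dsj":96,"oub":48,"xuz":45}
After op 2 (remove /dsj): {"oub":48,"xuz":45}
After op 3 (add /l 54): {"l":54,"oub":48,"xuz":45}
After op 4 (replace /oub 49): {"l":54,"oub":49,"xuz":45}
After op 5 (replace /l 28): {"l":28,"oub":49,"xuz":45}
After op 6 (add /l 4): {"l":4,"oub":49,"xuz":45}
After op 7 (replace /oub 79): {"l":4,"oub":79,"xuz":45}
After op 8 (remove /oub): {"l":4,"xuz":45}
After op 9 (replace /l 25): {"l":25,"xuz":45}
After op 10 (replace /xuz 70): {"l":25,"xuz":70}
After op 11 (add /v 10): {"l":25,"v":10,"xuz":70}
Value at /l: 25

Answer: 25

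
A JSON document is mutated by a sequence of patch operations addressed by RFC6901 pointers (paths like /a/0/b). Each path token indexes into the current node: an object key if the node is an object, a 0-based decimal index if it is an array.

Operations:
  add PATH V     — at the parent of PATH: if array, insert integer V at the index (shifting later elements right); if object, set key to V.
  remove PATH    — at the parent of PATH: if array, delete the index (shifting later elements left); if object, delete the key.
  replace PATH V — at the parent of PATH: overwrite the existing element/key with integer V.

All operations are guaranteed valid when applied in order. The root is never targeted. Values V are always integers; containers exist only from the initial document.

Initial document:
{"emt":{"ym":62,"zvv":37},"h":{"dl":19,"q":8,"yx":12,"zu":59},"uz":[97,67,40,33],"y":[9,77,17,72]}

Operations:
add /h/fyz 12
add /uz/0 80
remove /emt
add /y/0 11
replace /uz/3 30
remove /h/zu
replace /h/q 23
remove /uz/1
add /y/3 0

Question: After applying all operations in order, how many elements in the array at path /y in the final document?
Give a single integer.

After op 1 (add /h/fyz 12): {"emt":{"ym":62,"zvv":37},"h":{"dl":19,"fyz":12,"q":8,"yx":12,"zu":59},"uz":[97,67,40,33],"y":[9,77,17,72]}
After op 2 (add /uz/0 80): {"emt":{"ym":62,"zvv":37},"h":{"dl":19,"fyz":12,"q":8,"yx":12,"zu":59},"uz":[80,97,67,40,33],"y":[9,77,17,72]}
After op 3 (remove /emt): {"h":{"dl":19,"fyz":12,"q":8,"yx":12,"zu":59},"uz":[80,97,67,40,33],"y":[9,77,17,72]}
After op 4 (add /y/0 11): {"h":{"dl":19,"fyz":12,"q":8,"yx":12,"zu":59},"uz":[80,97,67,40,33],"y":[11,9,77,17,72]}
After op 5 (replace /uz/3 30): {"h":{"dl":19,"fyz":12,"q":8,"yx":12,"zu":59},"uz":[80,97,67,30,33],"y":[11,9,77,17,72]}
After op 6 (remove /h/zu): {"h":{"dl":19,"fyz":12,"q":8,"yx":12},"uz":[80,97,67,30,33],"y":[11,9,77,17,72]}
After op 7 (replace /h/q 23): {"h":{"dl":19,"fyz":12,"q":23,"yx":12},"uz":[80,97,67,30,33],"y":[11,9,77,17,72]}
After op 8 (remove /uz/1): {"h":{"dl":19,"fyz":12,"q":23,"yx":12},"uz":[80,67,30,33],"y":[11,9,77,17,72]}
After op 9 (add /y/3 0): {"h":{"dl":19,"fyz":12,"q":23,"yx":12},"uz":[80,67,30,33],"y":[11,9,77,0,17,72]}
Size at path /y: 6

Answer: 6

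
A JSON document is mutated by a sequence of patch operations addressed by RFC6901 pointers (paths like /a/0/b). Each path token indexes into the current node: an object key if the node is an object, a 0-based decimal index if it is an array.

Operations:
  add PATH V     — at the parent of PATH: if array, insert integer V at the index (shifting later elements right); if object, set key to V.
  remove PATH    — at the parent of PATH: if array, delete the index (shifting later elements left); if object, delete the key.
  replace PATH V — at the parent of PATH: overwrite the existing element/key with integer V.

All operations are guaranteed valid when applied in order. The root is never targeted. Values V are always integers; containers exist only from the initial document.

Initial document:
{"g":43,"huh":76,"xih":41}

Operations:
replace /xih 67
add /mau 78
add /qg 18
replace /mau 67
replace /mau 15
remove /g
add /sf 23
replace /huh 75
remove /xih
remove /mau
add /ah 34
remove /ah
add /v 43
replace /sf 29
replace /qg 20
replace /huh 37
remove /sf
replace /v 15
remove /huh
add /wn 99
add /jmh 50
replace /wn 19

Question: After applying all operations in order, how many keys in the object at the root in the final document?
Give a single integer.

After op 1 (replace /xih 67): {"g":43,"huh":76,"xih":67}
After op 2 (add /mau 78): {"g":43,"huh":76,"mau":78,"xih":67}
After op 3 (add /qg 18): {"g":43,"huh":76,"mau":78,"qg":18,"xih":67}
After op 4 (replace /mau 67): {"g":43,"huh":76,"mau":67,"qg":18,"xih":67}
After op 5 (replace /mau 15): {"g":43,"huh":76,"mau":15,"qg":18,"xih":67}
After op 6 (remove /g): {"huh":76,"mau":15,"qg":18,"xih":67}
After op 7 (add /sf 23): {"huh":76,"mau":15,"qg":18,"sf":23,"xih":67}
After op 8 (replace /huh 75): {"huh":75,"mau":15,"qg":18,"sf":23,"xih":67}
After op 9 (remove /xih): {"huh":75,"mau":15,"qg":18,"sf":23}
After op 10 (remove /mau): {"huh":75,"qg":18,"sf":23}
After op 11 (add /ah 34): {"ah":34,"huh":75,"qg":18,"sf":23}
After op 12 (remove /ah): {"huh":75,"qg":18,"sf":23}
After op 13 (add /v 43): {"huh":75,"qg":18,"sf":23,"v":43}
After op 14 (replace /sf 29): {"huh":75,"qg":18,"sf":29,"v":43}
After op 15 (replace /qg 20): {"huh":75,"qg":20,"sf":29,"v":43}
After op 16 (replace /huh 37): {"huh":37,"qg":20,"sf":29,"v":43}
After op 17 (remove /sf): {"huh":37,"qg":20,"v":43}
After op 18 (replace /v 15): {"huh":37,"qg":20,"v":15}
After op 19 (remove /huh): {"qg":20,"v":15}
After op 20 (add /wn 99): {"qg":20,"v":15,"wn":99}
After op 21 (add /jmh 50): {"jmh":50,"qg":20,"v":15,"wn":99}
After op 22 (replace /wn 19): {"jmh":50,"qg":20,"v":15,"wn":19}
Size at the root: 4

Answer: 4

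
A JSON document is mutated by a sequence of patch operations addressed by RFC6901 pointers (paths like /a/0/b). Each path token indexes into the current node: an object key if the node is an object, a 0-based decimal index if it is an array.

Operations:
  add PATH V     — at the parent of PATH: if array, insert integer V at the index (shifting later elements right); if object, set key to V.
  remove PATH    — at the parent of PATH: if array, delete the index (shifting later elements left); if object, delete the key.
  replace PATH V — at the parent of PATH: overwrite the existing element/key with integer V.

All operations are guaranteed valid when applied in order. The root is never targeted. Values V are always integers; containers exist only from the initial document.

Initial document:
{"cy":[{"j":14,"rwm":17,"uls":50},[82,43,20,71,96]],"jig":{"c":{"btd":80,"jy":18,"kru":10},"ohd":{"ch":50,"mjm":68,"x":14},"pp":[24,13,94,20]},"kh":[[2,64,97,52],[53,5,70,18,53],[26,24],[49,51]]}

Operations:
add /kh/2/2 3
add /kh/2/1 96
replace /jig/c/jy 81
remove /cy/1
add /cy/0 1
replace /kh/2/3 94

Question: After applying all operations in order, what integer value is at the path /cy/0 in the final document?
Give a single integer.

After op 1 (add /kh/2/2 3): {"cy":[{"j":14,"rwm":17,"uls":50},[82,43,20,71,96]],"jig":{"c":{"btd":80,"jy":18,"kru":10},"ohd":{"ch":50,"mjm":68,"x":14},"pp":[24,13,94,20]},"kh":[[2,64,97,52],[53,5,70,18,53],[26,24,3],[49,51]]}
After op 2 (add /kh/2/1 96): {"cy":[{"j":14,"rwm":17,"uls":50},[82,43,20,71,96]],"jig":{"c":{"btd":80,"jy":18,"kru":10},"ohd":{"ch":50,"mjm":68,"x":14},"pp":[24,13,94,20]},"kh":[[2,64,97,52],[53,5,70,18,53],[26,96,24,3],[49,51]]}
After op 3 (replace /jig/c/jy 81): {"cy":[{"j":14,"rwm":17,"uls":50},[82,43,20,71,96]],"jig":{"c":{"btd":80,"jy":81,"kru":10},"ohd":{"ch":50,"mjm":68,"x":14},"pp":[24,13,94,20]},"kh":[[2,64,97,52],[53,5,70,18,53],[26,96,24,3],[49,51]]}
After op 4 (remove /cy/1): {"cy":[{"j":14,"rwm":17,"uls":50}],"jig":{"c":{"btd":80,"jy":81,"kru":10},"ohd":{"ch":50,"mjm":68,"x":14},"pp":[24,13,94,20]},"kh":[[2,64,97,52],[53,5,70,18,53],[26,96,24,3],[49,51]]}
After op 5 (add /cy/0 1): {"cy":[1,{"j":14,"rwm":17,"uls":50}],"jig":{"c":{"btd":80,"jy":81,"kru":10},"ohd":{"ch":50,"mjm":68,"x":14},"pp":[24,13,94,20]},"kh":[[2,64,97,52],[53,5,70,18,53],[26,96,24,3],[49,51]]}
After op 6 (replace /kh/2/3 94): {"cy":[1,{"j":14,"rwm":17,"uls":50}],"jig":{"c":{"btd":80,"jy":81,"kru":10},"ohd":{"ch":50,"mjm":68,"x":14},"pp":[24,13,94,20]},"kh":[[2,64,97,52],[53,5,70,18,53],[26,96,24,94],[49,51]]}
Value at /cy/0: 1

Answer: 1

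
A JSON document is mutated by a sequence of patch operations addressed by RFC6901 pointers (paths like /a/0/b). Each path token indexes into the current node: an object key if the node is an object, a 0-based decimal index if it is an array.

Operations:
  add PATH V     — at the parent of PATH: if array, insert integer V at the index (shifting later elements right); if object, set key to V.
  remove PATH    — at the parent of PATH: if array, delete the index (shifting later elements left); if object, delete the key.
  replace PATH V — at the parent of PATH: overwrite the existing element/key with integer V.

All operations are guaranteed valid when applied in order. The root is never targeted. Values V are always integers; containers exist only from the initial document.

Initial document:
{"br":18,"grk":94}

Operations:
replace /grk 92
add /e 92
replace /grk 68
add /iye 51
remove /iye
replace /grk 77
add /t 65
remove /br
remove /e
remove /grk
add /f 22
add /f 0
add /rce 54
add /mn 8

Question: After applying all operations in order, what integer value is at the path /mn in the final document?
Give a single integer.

After op 1 (replace /grk 92): {"br":18,"grk":92}
After op 2 (add /e 92): {"br":18,"e":92,"grk":92}
After op 3 (replace /grk 68): {"br":18,"e":92,"grk":68}
After op 4 (add /iye 51): {"br":18,"e":92,"grk":68,"iye":51}
After op 5 (remove /iye): {"br":18,"e":92,"grk":68}
After op 6 (replace /grk 77): {"br":18,"e":92,"grk":77}
After op 7 (add /t 65): {"br":18,"e":92,"grk":77,"t":65}
After op 8 (remove /br): {"e":92,"grk":77,"t":65}
After op 9 (remove /e): {"grk":77,"t":65}
After op 10 (remove /grk): {"t":65}
After op 11 (add /f 22): {"f":22,"t":65}
After op 12 (add /f 0): {"f":0,"t":65}
After op 13 (add /rce 54): {"f":0,"rce":54,"t":65}
After op 14 (add /mn 8): {"f":0,"mn":8,"rce":54,"t":65}
Value at /mn: 8

Answer: 8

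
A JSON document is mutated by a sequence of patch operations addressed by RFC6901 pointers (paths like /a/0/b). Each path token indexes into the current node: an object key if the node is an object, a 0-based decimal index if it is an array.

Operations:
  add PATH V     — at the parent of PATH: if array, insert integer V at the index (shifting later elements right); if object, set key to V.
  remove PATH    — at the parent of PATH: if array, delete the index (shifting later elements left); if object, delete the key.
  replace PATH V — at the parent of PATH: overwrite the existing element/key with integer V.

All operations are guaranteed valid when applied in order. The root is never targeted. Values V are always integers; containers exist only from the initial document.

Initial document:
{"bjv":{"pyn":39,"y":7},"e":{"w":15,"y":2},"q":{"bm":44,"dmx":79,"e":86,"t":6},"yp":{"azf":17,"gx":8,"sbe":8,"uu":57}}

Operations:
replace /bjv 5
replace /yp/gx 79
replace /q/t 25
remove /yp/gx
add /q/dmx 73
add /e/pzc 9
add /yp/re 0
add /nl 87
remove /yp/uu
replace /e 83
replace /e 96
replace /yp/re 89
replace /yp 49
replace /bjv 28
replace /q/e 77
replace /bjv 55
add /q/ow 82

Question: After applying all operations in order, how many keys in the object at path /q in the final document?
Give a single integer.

After op 1 (replace /bjv 5): {"bjv":5,"e":{"w":15,"y":2},"q":{"bm":44,"dmx":79,"e":86,"t":6},"yp":{"azf":17,"gx":8,"sbe":8,"uu":57}}
After op 2 (replace /yp/gx 79): {"bjv":5,"e":{"w":15,"y":2},"q":{"bm":44,"dmx":79,"e":86,"t":6},"yp":{"azf":17,"gx":79,"sbe":8,"uu":57}}
After op 3 (replace /q/t 25): {"bjv":5,"e":{"w":15,"y":2},"q":{"bm":44,"dmx":79,"e":86,"t":25},"yp":{"azf":17,"gx":79,"sbe":8,"uu":57}}
After op 4 (remove /yp/gx): {"bjv":5,"e":{"w":15,"y":2},"q":{"bm":44,"dmx":79,"e":86,"t":25},"yp":{"azf":17,"sbe":8,"uu":57}}
After op 5 (add /q/dmx 73): {"bjv":5,"e":{"w":15,"y":2},"q":{"bm":44,"dmx":73,"e":86,"t":25},"yp":{"azf":17,"sbe":8,"uu":57}}
After op 6 (add /e/pzc 9): {"bjv":5,"e":{"pzc":9,"w":15,"y":2},"q":{"bm":44,"dmx":73,"e":86,"t":25},"yp":{"azf":17,"sbe":8,"uu":57}}
After op 7 (add /yp/re 0): {"bjv":5,"e":{"pzc":9,"w":15,"y":2},"q":{"bm":44,"dmx":73,"e":86,"t":25},"yp":{"azf":17,"re":0,"sbe":8,"uu":57}}
After op 8 (add /nl 87): {"bjv":5,"e":{"pzc":9,"w":15,"y":2},"nl":87,"q":{"bm":44,"dmx":73,"e":86,"t":25},"yp":{"azf":17,"re":0,"sbe":8,"uu":57}}
After op 9 (remove /yp/uu): {"bjv":5,"e":{"pzc":9,"w":15,"y":2},"nl":87,"q":{"bm":44,"dmx":73,"e":86,"t":25},"yp":{"azf":17,"re":0,"sbe":8}}
After op 10 (replace /e 83): {"bjv":5,"e":83,"nl":87,"q":{"bm":44,"dmx":73,"e":86,"t":25},"yp":{"azf":17,"re":0,"sbe":8}}
After op 11 (replace /e 96): {"bjv":5,"e":96,"nl":87,"q":{"bm":44,"dmx":73,"e":86,"t":25},"yp":{"azf":17,"re":0,"sbe":8}}
After op 12 (replace /yp/re 89): {"bjv":5,"e":96,"nl":87,"q":{"bm":44,"dmx":73,"e":86,"t":25},"yp":{"azf":17,"re":89,"sbe":8}}
After op 13 (replace /yp 49): {"bjv":5,"e":96,"nl":87,"q":{"bm":44,"dmx":73,"e":86,"t":25},"yp":49}
After op 14 (replace /bjv 28): {"bjv":28,"e":96,"nl":87,"q":{"bm":44,"dmx":73,"e":86,"t":25},"yp":49}
After op 15 (replace /q/e 77): {"bjv":28,"e":96,"nl":87,"q":{"bm":44,"dmx":73,"e":77,"t":25},"yp":49}
After op 16 (replace /bjv 55): {"bjv":55,"e":96,"nl":87,"q":{"bm":44,"dmx":73,"e":77,"t":25},"yp":49}
After op 17 (add /q/ow 82): {"bjv":55,"e":96,"nl":87,"q":{"bm":44,"dmx":73,"e":77,"ow":82,"t":25},"yp":49}
Size at path /q: 5

Answer: 5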